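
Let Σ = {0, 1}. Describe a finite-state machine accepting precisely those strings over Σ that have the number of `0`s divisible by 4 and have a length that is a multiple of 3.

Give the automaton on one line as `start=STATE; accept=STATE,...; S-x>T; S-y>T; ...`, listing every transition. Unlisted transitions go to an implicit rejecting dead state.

Run two small machines in parallel and take their product. The first has 4 states tracking the count of `0`s modulo 4; the second has 3 states tracking the input length modulo 3. A product state is a pair (one from each), accepting exactly when both do.
12 states suffice.
          0    1  
>* q0     q1   q2 
   q1     q3   q4 
   q2     q4   q5 
   q3     q6   q7 
   q4     q7   q8 
   q5     q8   q0 
   q6     q2   q9 
   q7     q9  q10 
   q8    q10   q1 
   q9     q5  q11 
   q10   q11   q3 
   q11    q0   q6 
(> = start, * = accepting)

start=q0; accept=q0; q0-0>q1; q0-1>q2; q1-0>q3; q1-1>q4; q2-0>q4; q2-1>q5; q3-0>q6; q3-1>q7; q4-0>q7; q4-1>q8; q5-0>q8; q5-1>q0; q6-0>q2; q6-1>q9; q7-0>q9; q7-1>q10; q8-0>q10; q8-1>q1; q9-0>q5; q9-1>q11; q10-0>q11; q10-1>q3; q11-0>q0; q11-1>q6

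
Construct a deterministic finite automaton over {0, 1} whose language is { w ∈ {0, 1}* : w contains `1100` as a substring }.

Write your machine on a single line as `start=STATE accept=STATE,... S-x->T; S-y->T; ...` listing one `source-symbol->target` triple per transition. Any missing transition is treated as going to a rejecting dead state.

start=S0; accept=S4; S0-0->S0; S0-1->S1; S1-0->S0; S1-1->S2; S2-0->S3; S2-1->S2; S3-0->S4; S3-1->S1; S4-0->S4; S4-1->S4

States S0..S3 record the length of the longest prefix of `1100` that matches the current input suffix. Reaching S4 means `1100` has been seen, and we stay there forever. Accept from S4.
5 states suffice.
        0   1  
>  S0   S0  S1 
   S1   S0  S2 
   S2   S3  S2 
   S3   S4  S1 
 * S4   S4  S4 
(> = start, * = accepting)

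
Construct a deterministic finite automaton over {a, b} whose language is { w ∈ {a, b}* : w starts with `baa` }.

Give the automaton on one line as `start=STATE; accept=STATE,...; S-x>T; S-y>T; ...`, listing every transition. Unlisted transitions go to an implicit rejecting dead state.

start=q0; accept=q3; q0-a>q4; q0-b>q1; q1-a>q2; q1-b>q4; q2-a>q3; q2-b>q4; q3-a>q3; q3-b>q3; q4-a>q4; q4-b>q4

Check the first 3 symbols one by one: q0 through q2 record how many have matched `baa` so far; any wrong symbol goes to the dead state q4. After all 3 match we enter the accepting sink q3.
        a   b  
>  q0   q4  q1 
   q1   q2  q4 
   q2   q3  q4 
 * q3   q3  q3 
   q4   q4  q4 
(> = start, * = accepting)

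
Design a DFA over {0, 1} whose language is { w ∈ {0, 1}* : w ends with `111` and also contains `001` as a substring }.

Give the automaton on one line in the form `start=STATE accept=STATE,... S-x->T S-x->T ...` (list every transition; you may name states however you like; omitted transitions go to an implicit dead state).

Build one automaton per condition and run them in lockstep. One (4 states) tracks how much of the suffix `111` has currently been matched; the other (4 states) tracks whether and how much of `001` has been seen. Each combined state is a pair, one component from each; accept when both components accept.
A 10-state machine:
        0   1  
>  q0   q1  q2 
   q1   q3  q2 
   q2   q1  q4 
   q3   q3  q5 
   q4   q1  q6 
   q5   q7  q8 
   q6   q1  q6 
   q7   q7  q5 
   q8   q7  q9 
 * q9   q7  q9 
(> = start, * = accepting)

start=q0 accept=q9 q0-0->q1 q0-1->q2 q1-0->q3 q1-1->q2 q2-0->q1 q2-1->q4 q3-0->q3 q3-1->q5 q4-0->q1 q4-1->q6 q5-0->q7 q5-1->q8 q6-0->q1 q6-1->q6 q7-0->q7 q7-1->q5 q8-0->q7 q8-1->q9 q9-0->q7 q9-1->q9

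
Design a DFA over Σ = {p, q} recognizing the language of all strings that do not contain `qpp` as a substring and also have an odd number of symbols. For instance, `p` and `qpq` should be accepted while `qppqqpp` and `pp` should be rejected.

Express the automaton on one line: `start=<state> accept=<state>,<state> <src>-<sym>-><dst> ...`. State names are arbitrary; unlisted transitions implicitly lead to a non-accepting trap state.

start=s0 accept=s1,s2,s5 s0-p->s1 s0-q->s2 s1-p->s0 s1-q->s3 s2-p->s4 s2-q->s3 s3-p->s5 s3-q->s2 s4-p->s6 s4-q->s2 s5-p->s6 s5-q->s3 s6-p->s6 s6-q->s6

Build one automaton per condition and run them in lockstep. The first has 4 states tracking partial matches of the forbidden pattern `qpp`; the second has 2 states tracking the input length modulo 2. A product state is a pair (one from each), accepting exactly when both do. After merging equivalent states the machine shrinks.
        p   q  
>  s0   s1  s2 
 * s1   s0  s3 
 * s2   s4  s3 
   s3   s5  s2 
   s4   s6  s2 
 * s5   s6  s3 
   s6   s6  s6 
(> = start, * = accepting)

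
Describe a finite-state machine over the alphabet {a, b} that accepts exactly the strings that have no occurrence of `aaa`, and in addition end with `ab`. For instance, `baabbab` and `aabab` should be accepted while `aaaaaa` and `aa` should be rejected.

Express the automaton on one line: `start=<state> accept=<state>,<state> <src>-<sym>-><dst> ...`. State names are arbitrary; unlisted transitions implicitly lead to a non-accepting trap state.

Run two small machines in parallel and take their product. The first has 4 states tracking partial matches of the forbidden pattern `aaa`; the second has 3 states tracking how much of the suffix `ab` has currently been matched. A product state is a pair (one from each), accepting exactly when both do. After merging equivalent states the machine shrinks.
A 5-state machine:
        a   b  
>  S0   S1  S0 
   S1   S2  S3 
   S2   S4  S3 
 * S3   S1  S0 
   S4   S4  S4 
(> = start, * = accepting)

start=S0 accept=S3 S0-a->S1 S0-b->S0 S1-a->S2 S1-b->S3 S2-a->S4 S2-b->S3 S3-a->S1 S3-b->S0 S4-a->S4 S4-b->S4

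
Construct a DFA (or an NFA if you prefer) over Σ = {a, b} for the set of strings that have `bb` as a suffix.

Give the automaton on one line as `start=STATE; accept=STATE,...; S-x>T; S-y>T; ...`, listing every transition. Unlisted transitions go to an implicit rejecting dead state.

Let each state record the length of the longest suffix of the input read so far that is also a prefix of `bb`. s1 means the last symbol is `b`; s2 means the last 2 symbols are `bb`. Accept only at s2, where the string currently ends in `bb`.
        a   b  
>  s0   s0  s1 
   s1   s0  s2 
 * s2   s0  s2 
(> = start, * = accepting)

start=s0; accept=s2; s0-a>s0; s0-b>s1; s1-a>s0; s1-b>s2; s2-a>s0; s2-b>s2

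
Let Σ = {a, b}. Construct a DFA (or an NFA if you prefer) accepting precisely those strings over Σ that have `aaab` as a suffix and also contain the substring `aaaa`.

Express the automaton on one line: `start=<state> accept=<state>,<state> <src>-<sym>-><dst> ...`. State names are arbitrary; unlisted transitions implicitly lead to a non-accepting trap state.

start=s0 accept=s5 s0-a->s1 s0-b->s0 s1-a->s2 s1-b->s0 s2-a->s3 s2-b->s0 s3-a->s4 s3-b->s0 s4-a->s4 s4-b->s5 s5-a->s6 s5-b->s7 s6-a->s8 s6-b->s7 s7-a->s6 s7-b->s7 s8-a->s4 s8-b->s7

Handle the two conditions separately and then intersect. The first has 5 states tracking how much of the suffix `aaab` has currently been matched; the second has 5 states tracking whether and how much of `aaaa` has been seen. A product state is a pair (one from each), accepting exactly when both do. Minimizing collapses redundant product states.
9 states suffice.
        a   b  
>  s0   s1  s0 
   s1   s2  s0 
   s2   s3  s0 
   s3   s4  s0 
   s4   s4  s5 
 * s5   s6  s7 
   s6   s8  s7 
   s7   s6  s7 
   s8   s4  s7 
(> = start, * = accepting)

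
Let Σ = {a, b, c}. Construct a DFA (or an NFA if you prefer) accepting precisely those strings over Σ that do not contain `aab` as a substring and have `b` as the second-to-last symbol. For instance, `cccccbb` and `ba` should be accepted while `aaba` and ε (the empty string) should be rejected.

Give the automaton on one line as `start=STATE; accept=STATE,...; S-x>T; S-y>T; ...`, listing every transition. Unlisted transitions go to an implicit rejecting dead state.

Build one automaton per condition and run them in lockstep. The first has 4 states tracking partial matches of the forbidden pattern `aab`; the second has 13 states tracking the last 2 symbols read. A product state is a pair (one from each), accepting exactly when both do.
          a    b    c  
>  q0     q1   q2   q3 
   q1     q4   q5   q6 
   q2     q7   q8   q9 
   q3    q10  q11  q12 
   q4     q4  q13   q6 
   q5     q7   q8   q9 
   q6    q10  q11  q12 
 * q7     q4   q5   q6 
 * q8     q7   q8   q9 
 * q9    q10  q11  q12 
   q10    q4   q5   q6 
   q11    q7   q8   q9 
   q12   q10  q11  q12 
   q13   q14  q15  q16 
   q14   q17  q13  q18 
   q15   q14  q15  q16 
   q16   q19  q20  q21 
   q17   q17  q13  q18 
   q18   q19  q20  q21 
   q19   q17  q13  q18 
   q20   q14  q15  q16 
   q21   q19  q20  q21 
(> = start, * = accepting)

start=q0; accept=q7,q8,q9; q0-a>q1; q0-b>q2; q0-c>q3; q1-a>q4; q1-b>q5; q1-c>q6; q2-a>q7; q2-b>q8; q2-c>q9; q3-a>q10; q3-b>q11; q3-c>q12; q4-a>q4; q4-b>q13; q4-c>q6; q5-a>q7; q5-b>q8; q5-c>q9; q6-a>q10; q6-b>q11; q6-c>q12; q7-a>q4; q7-b>q5; q7-c>q6; q8-a>q7; q8-b>q8; q8-c>q9; q9-a>q10; q9-b>q11; q9-c>q12; q10-a>q4; q10-b>q5; q10-c>q6; q11-a>q7; q11-b>q8; q11-c>q9; q12-a>q10; q12-b>q11; q12-c>q12; q13-a>q14; q13-b>q15; q13-c>q16; q14-a>q17; q14-b>q13; q14-c>q18; q15-a>q14; q15-b>q15; q15-c>q16; q16-a>q19; q16-b>q20; q16-c>q21; q17-a>q17; q17-b>q13; q17-c>q18; q18-a>q19; q18-b>q20; q18-c>q21; q19-a>q17; q19-b>q13; q19-c>q18; q20-a>q14; q20-b>q15; q20-c>q16; q21-a>q19; q21-b>q20; q21-c>q21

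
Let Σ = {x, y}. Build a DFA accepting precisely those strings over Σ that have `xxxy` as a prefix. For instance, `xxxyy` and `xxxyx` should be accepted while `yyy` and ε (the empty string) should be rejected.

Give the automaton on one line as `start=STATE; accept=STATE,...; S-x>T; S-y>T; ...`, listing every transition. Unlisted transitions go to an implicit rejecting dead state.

Walk along `xxxy` while the input agrees: from S0 take `x` to S1, and so on. Any deviation drops to the rejecting sink S5. Once S4 is reached the prefix is confirmed and every continuation is accepted.
        x   y  
>  S0   S1  S5 
   S1   S2  S5 
   S2   S3  S5 
   S3   S5  S4 
 * S4   S4  S4 
   S5   S5  S5 
(> = start, * = accepting)

start=S0; accept=S4; S0-x>S1; S0-y>S5; S1-x>S2; S1-y>S5; S2-x>S3; S2-y>S5; S3-x>S5; S3-y>S4; S4-x>S4; S4-y>S4; S5-x>S5; S5-y>S5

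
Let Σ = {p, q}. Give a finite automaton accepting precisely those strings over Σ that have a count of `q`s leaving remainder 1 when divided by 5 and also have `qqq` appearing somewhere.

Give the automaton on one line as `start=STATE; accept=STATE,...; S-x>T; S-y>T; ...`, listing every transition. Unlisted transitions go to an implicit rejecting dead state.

Handle the two conditions separately and then intersect. The first has 5 states tracking the count of `q`s modulo 5; the second has 4 states tracking whether and how much of `qqq` has been seen. A product state is a pair (one from each), accepting exactly when both do.
20 states suffice.
          p    q  
>  s0     s0   s1 
   s1     s2   s3 
   s2     s2   s4 
   s3     s5   s6 
   s4     s5   s7 
   s5     s5   s8 
   s6     s6   s9 
   s7    s10   s9 
   s8    s10  s11 
   s9     s9  s12 
   s10   s10  s13 
   s11   s14  s12 
   s12   s12  s15 
   s13   s14  s16 
   s14   s14  s17 
 * s15   s15  s18 
   s16    s0  s15 
   s17    s0  s19 
   s18   s18   s6 
   s19    s2  s18 
(> = start, * = accepting)

start=s0; accept=s15; s0-p>s0; s0-q>s1; s1-p>s2; s1-q>s3; s2-p>s2; s2-q>s4; s3-p>s5; s3-q>s6; s4-p>s5; s4-q>s7; s5-p>s5; s5-q>s8; s6-p>s6; s6-q>s9; s7-p>s10; s7-q>s9; s8-p>s10; s8-q>s11; s9-p>s9; s9-q>s12; s10-p>s10; s10-q>s13; s11-p>s14; s11-q>s12; s12-p>s12; s12-q>s15; s13-p>s14; s13-q>s16; s14-p>s14; s14-q>s17; s15-p>s15; s15-q>s18; s16-p>s0; s16-q>s15; s17-p>s0; s17-q>s19; s18-p>s18; s18-q>s6; s19-p>s2; s19-q>s18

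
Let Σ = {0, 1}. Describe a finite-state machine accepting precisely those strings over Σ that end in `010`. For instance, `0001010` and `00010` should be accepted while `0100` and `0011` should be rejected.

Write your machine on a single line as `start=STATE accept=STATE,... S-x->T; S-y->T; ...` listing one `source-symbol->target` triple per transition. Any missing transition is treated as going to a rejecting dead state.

start=A; accept=D; A-0->B; A-1->A; B-0->B; B-1->C; C-0->D; C-1->A; D-0->B; D-1->C

Let each state record the length of the longest suffix of the input read so far that is also a prefix of `010`. B means the last symbol is `0`; C means the last 2 symbols are `01`; D means the last 3 symbols are `010`. Accept only at D, where the string currently ends in `010`.
With 4 states:
       0  1 
>  A   B  A 
   B   B  C 
   C   D  A 
 * D   B  C 
(> = start, * = accepting)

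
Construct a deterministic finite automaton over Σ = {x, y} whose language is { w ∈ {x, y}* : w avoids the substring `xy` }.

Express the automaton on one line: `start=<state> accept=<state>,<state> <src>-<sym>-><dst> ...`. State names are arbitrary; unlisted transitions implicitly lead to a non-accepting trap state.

start=A accept=A,B A-x->B A-y->A B-x->B B-y->C C-x->C C-y->C

Track partial matches of the forbidden pattern `xy`. State C is a dead state reached once `xy` has occurred; every other state accepts. A means no part of `xy` is currently matched.
With 3 states:
       x  y 
>* A   B  A 
 * B   B  C 
   C   C  C 
(> = start, * = accepting)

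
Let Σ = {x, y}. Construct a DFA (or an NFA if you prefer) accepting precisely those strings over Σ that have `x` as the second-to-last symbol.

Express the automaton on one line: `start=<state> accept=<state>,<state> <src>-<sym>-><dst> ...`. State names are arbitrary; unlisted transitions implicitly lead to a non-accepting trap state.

Because acceptance depends on a position counted from the end, the machine has to buffer the most recent 2 symbols. Make each state the string of the last up-to-2 symbols read; on input `x` shift the window left and append `x`. Accept when the buffered window has length 2 and begins with `x`.
A 7-state machine:
        x   y  
>  q0   q1  q2 
   q1   q3  q4 
   q2   q5  q6 
 * q3   q3  q4 
 * q4   q5  q6 
   q5   q3  q4 
   q6   q5  q6 
(> = start, * = accepting)

start=q0 accept=q3,q4 q0-x->q1 q0-y->q2 q1-x->q3 q1-y->q4 q2-x->q5 q2-y->q6 q3-x->q3 q3-y->q4 q4-x->q5 q4-y->q6 q5-x->q3 q5-y->q4 q6-x->q5 q6-y->q6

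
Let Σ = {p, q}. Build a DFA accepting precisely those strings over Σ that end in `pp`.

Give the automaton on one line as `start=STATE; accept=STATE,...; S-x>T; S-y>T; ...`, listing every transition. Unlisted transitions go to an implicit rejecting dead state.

start=s0; accept=s2; s0-p>s1; s0-q>s0; s1-p>s2; s1-q>s0; s2-p>s2; s2-q>s0

Remember how much of `pp` the current input suffix matches. State s0 means no match yet; s1 means the last symbol is `p`; s2 means the last 2 symbols are `pp`. Only s2 accepts. On a mismatch, fall back to the longest proper suffix that is still a prefix of `pp`.
With 3 states:
        p   q  
>  s0   s1  s0 
   s1   s2  s0 
 * s2   s2  s0 
(> = start, * = accepting)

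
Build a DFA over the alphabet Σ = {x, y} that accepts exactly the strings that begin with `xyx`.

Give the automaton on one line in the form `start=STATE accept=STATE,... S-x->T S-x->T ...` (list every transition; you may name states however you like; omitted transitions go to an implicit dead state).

Check the first 3 symbols one by one: s0 through s2 record how many have matched `xyx` so far; any wrong symbol goes to the dead state s4. After all 3 match we enter the accepting sink s3.
        x   y  
>  s0   s1  s4 
   s1   s4  s2 
   s2   s3  s4 
 * s3   s3  s3 
   s4   s4  s4 
(> = start, * = accepting)

start=s0 accept=s3 s0-x->s1 s0-y->s4 s1-x->s4 s1-y->s2 s2-x->s3 s2-y->s4 s3-x->s3 s3-y->s3 s4-x->s4 s4-y->s4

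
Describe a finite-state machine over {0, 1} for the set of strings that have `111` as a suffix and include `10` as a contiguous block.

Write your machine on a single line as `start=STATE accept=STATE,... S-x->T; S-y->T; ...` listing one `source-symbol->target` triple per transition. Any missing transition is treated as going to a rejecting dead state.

Handle the two conditions separately and then intersect. The first has 4 states tracking how much of the suffix `111` has currently been matched; the second has 3 states tracking whether and how much of `10` has been seen. A product state is a pair (one from each), accepting exactly when both do. Equivalent product states are then merged.
       0  1 
>  A   A  B 
   B   C  B 
   C   C  D 
   D   C  E 
   E   C  F 
 * F   C  F 
(> = start, * = accepting)

start=A; accept=F; A-0->A; A-1->B; B-0->C; B-1->B; C-0->C; C-1->D; D-0->C; D-1->E; E-0->C; E-1->F; F-0->C; F-1->F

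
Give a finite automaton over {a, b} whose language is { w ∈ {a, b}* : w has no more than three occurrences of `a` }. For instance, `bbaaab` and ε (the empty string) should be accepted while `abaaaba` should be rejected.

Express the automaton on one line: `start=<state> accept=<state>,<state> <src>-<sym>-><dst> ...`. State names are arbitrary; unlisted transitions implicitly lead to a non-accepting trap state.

Only the number of `a`s matters, and only up to 4. Make a chain S0 → S1 → S2 → S3 → S4 advanced by each `a` (with S4 absorbing); every other symbol self-loops. The accepting set is {S0, S1, S2, S3}.
        a   b  
>* S0   S1  S0 
 * S1   S2  S1 
 * S2   S3  S2 
 * S3   S4  S3 
   S4   S4  S4 
(> = start, * = accepting)

start=S0 accept=S0,S1,S2,S3 S0-a->S1 S0-b->S0 S1-a->S2 S1-b->S1 S2-a->S3 S2-b->S2 S3-a->S4 S3-b->S3 S4-a->S4 S4-b->S4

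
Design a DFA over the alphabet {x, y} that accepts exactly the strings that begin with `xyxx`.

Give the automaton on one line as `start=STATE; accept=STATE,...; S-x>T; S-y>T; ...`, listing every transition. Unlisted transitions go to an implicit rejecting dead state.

Walk along `xyxx` while the input agrees: from S0 take `x` to S1, and so on. Any deviation drops to the rejecting sink S5. Once S4 is reached the prefix is confirmed and every continuation is accepted.
6 states suffice.
        x   y  
>  S0   S1  S5 
   S1   S5  S2 
   S2   S3  S5 
   S3   S4  S5 
 * S4   S4  S4 
   S5   S5  S5 
(> = start, * = accepting)

start=S0; accept=S4; S0-x>S1; S0-y>S5; S1-x>S5; S1-y>S2; S2-x>S3; S2-y>S5; S3-x>S4; S3-y>S5; S4-x>S4; S4-y>S4; S5-x>S5; S5-y>S5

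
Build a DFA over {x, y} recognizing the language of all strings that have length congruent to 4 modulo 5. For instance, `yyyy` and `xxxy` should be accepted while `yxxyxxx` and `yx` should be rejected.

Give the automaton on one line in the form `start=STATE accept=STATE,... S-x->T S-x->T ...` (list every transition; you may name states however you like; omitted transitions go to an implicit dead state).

start=q0 accept=q4 q0-x->q1 q0-y->q1 q1-x->q2 q1-y->q2 q2-x->q3 q2-y->q3 q3-x->q4 q3-y->q4 q4-x->q0 q4-y->q0

Count input length modulo 5: every symbol advances one step around the cycle q0 → q1 → q2 → q3 → q4 → q0. Accept at q4.
A 5-state machine:
        x   y  
>  q0   q1  q1 
   q1   q2  q2 
   q2   q3  q3 
   q3   q4  q4 
 * q4   q0  q0 
(> = start, * = accepting)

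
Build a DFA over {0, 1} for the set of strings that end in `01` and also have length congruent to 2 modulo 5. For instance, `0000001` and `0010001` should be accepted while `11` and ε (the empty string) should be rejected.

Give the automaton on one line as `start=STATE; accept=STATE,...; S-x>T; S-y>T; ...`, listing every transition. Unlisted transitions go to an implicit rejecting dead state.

Handle the two conditions separately and then intersect. One (3 states) tracks how much of the suffix `01` has currently been matched; the other (5 states) tracks the input length modulo 5. Each combined state is a pair, one component from each; accept when both components accept. Minimizing collapses redundant product states.
        0   1  
>  q0   q1  q2 
   q1   q3  q4 
   q2   q3  q3 
   q3   q5  q5 
 * q4   q5  q5 
   q5   q6  q6 
   q6   q0  q0 
(> = start, * = accepting)

start=q0; accept=q4; q0-0>q1; q0-1>q2; q1-0>q3; q1-1>q4; q2-0>q3; q2-1>q3; q3-0>q5; q3-1>q5; q4-0>q5; q4-1>q5; q5-0>q6; q5-1>q6; q6-0>q0; q6-1>q0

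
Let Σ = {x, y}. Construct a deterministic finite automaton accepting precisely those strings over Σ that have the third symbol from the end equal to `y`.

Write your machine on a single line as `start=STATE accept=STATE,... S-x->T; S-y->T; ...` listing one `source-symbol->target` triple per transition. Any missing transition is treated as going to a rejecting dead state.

A DFA must remember the last 3 symbols (since which symbol is third-to-last isn't known until the input ends). Use one state per possible window of the last ≤3 symbols; accept from those whose window starts with `y`.
          x    y  
>  q0     q1   q2 
   q1     q3   q4 
   q2     q5   q6 
   q3     q7   q8 
   q4     q9  q10 
   q5    q11  q12 
   q6    q13  q14 
   q7     q7   q8 
   q8     q9  q10 
   q9    q11  q12 
   q10   q13  q14 
 * q11    q7   q8 
 * q12    q9  q10 
 * q13   q11  q12 
 * q14   q13  q14 
(> = start, * = accepting)

start=q0; accept=q11,q12,q13,q14; q0-x->q1; q0-y->q2; q1-x->q3; q1-y->q4; q2-x->q5; q2-y->q6; q3-x->q7; q3-y->q8; q4-x->q9; q4-y->q10; q5-x->q11; q5-y->q12; q6-x->q13; q6-y->q14; q7-x->q7; q7-y->q8; q8-x->q9; q8-y->q10; q9-x->q11; q9-y->q12; q10-x->q13; q10-y->q14; q11-x->q7; q11-y->q8; q12-x->q9; q12-y->q10; q13-x->q11; q13-y->q12; q14-x->q13; q14-y->q14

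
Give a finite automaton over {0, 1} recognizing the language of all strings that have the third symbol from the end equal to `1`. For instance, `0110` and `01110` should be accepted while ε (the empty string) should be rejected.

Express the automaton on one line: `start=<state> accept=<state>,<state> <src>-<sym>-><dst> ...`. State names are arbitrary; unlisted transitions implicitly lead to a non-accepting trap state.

A DFA must remember the last 3 symbols (since which symbol is third-to-last isn't known until the input ends). Use one state per possible window of the last ≤3 symbols; accept from those whose window starts with `1`.
With 15 states:
          0    1  
>  s0     s1   s2 
   s1     s3   s4 
   s2     s5   s6 
   s3     s7   s8 
   s4     s9  s10 
   s5    s11  s12 
   s6    s13  s14 
   s7     s7   s8 
   s8     s9  s10 
   s9    s11  s12 
   s10   s13  s14 
 * s11    s7   s8 
 * s12    s9  s10 
 * s13   s11  s12 
 * s14   s13  s14 
(> = start, * = accepting)

start=s0 accept=s11,s12,s13,s14 s0-0->s1 s0-1->s2 s1-0->s3 s1-1->s4 s2-0->s5 s2-1->s6 s3-0->s7 s3-1->s8 s4-0->s9 s4-1->s10 s5-0->s11 s5-1->s12 s6-0->s13 s6-1->s14 s7-0->s7 s7-1->s8 s8-0->s9 s8-1->s10 s9-0->s11 s9-1->s12 s10-0->s13 s10-1->s14 s11-0->s7 s11-1->s8 s12-0->s9 s12-1->s10 s13-0->s11 s13-1->s12 s14-0->s13 s14-1->s14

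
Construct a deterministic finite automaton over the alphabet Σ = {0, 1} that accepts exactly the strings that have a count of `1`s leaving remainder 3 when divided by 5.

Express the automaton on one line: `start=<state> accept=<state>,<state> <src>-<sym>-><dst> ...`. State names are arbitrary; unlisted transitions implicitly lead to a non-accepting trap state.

start=q0 accept=q3 q0-0->q0 q0-1->q1 q1-0->q1 q1-1->q2 q2-0->q2 q2-1->q3 q3-0->q3 q3-1->q4 q4-0->q4 q4-1->q0

Keep the running count of `1`s modulo 5: each `1` advances along the cycle q0 → q1 → q2 → q3 → q4 → q0 while other symbols loop. Accept at q3.
5 states suffice.
        0   1  
>  q0   q0  q1 
   q1   q1  q2 
   q2   q2  q3 
 * q3   q3  q4 
   q4   q4  q0 
(> = start, * = accepting)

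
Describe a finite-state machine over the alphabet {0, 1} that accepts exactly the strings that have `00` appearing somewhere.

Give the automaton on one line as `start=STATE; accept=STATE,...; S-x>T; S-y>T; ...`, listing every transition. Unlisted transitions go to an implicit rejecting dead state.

start=q0; accept=q2; q0-0>q1; q0-1>q0; q1-0>q2; q1-1>q0; q2-0>q2; q2-1>q2

States q0..q1 record the length of the longest prefix of `00` that matches the current input suffix. Reaching q2 means `00` has been seen, and we stay there forever. Accept from q2.
With 3 states:
        0   1  
>  q0   q1  q0 
   q1   q2  q0 
 * q2   q2  q2 
(> = start, * = accepting)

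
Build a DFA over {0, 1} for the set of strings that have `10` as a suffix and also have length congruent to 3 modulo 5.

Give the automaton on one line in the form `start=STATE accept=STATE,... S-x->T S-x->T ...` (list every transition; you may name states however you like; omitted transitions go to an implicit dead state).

start=s0 accept=s5 s0-0->s1 s0-1->s1 s1-0->s2 s1-1->s3 s2-0->s4 s2-1->s4 s3-0->s5 s3-1->s4 s4-0->s6 s4-1->s6 s5-0->s6 s5-1->s6 s6-0->s0 s6-1->s0

Handle the two conditions separately and then intersect. The first has 3 states tracking how much of the suffix `10` has currently been matched; the second has 5 states tracking the input length modulo 5. A product state is a pair (one from each), accepting exactly when both do. Minimizing collapses redundant product states.
With 7 states:
        0   1  
>  s0   s1  s1 
   s1   s2  s3 
   s2   s4  s4 
   s3   s5  s4 
   s4   s6  s6 
 * s5   s6  s6 
   s6   s0  s0 
(> = start, * = accepting)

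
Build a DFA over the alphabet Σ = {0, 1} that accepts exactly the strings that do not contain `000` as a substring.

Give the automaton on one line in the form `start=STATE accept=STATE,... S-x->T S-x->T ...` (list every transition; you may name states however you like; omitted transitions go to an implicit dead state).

Track partial matches of the forbidden pattern `000`. State S3 is a dead state reached once `000` has occurred; every other state accepts. S0 means no part of `000` is currently matched.
A 4-state machine:
        0   1  
>* S0   S1  S0 
 * S1   S2  S0 
 * S2   S3  S0 
   S3   S3  S3 
(> = start, * = accepting)

start=S0 accept=S0,S1,S2 S0-0->S1 S0-1->S0 S1-0->S2 S1-1->S0 S2-0->S3 S2-1->S0 S3-0->S3 S3-1->S3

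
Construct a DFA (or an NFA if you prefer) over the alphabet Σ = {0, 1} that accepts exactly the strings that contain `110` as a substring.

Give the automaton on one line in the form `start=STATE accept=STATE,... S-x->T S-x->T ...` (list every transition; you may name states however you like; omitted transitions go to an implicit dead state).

States s0..s2 record the length of the longest prefix of `110` that matches the current input suffix. Reaching s3 means `110` has been seen, and we stay there forever. Accept from s3.
With 4 states:
        0   1  
>  s0   s0  s1 
   s1   s0  s2 
   s2   s3  s2 
 * s3   s3  s3 
(> = start, * = accepting)

start=s0 accept=s3 s0-0->s0 s0-1->s1 s1-0->s0 s1-1->s2 s2-0->s3 s2-1->s2 s3-0->s3 s3-1->s3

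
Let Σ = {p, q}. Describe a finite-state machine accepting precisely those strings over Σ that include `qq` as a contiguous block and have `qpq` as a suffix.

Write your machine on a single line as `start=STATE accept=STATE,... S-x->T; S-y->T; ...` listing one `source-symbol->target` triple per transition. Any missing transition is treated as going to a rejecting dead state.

start=A; accept=H; A-p->A; A-q->B; B-p->C; B-q->D; C-p->A; C-q->E; D-p->F; D-q->D; E-p->C; E-q->D; F-p->G; F-q->H; G-p->G; G-q->D; H-p->F; H-q->D

Build one automaton per condition and run them in lockstep. One (3 states) tracks whether and how much of `qq` has been seen; the other (4 states) tracks how much of the suffix `qpq` has currently been matched. Each combined state is a pair, one component from each; accept when both components accept.
8 states suffice.
       p  q 
>  A   A  B 
   B   C  D 
   C   A  E 
   D   F  D 
   E   C  D 
   F   G  H 
   G   G  D 
 * H   F  D 
(> = start, * = accepting)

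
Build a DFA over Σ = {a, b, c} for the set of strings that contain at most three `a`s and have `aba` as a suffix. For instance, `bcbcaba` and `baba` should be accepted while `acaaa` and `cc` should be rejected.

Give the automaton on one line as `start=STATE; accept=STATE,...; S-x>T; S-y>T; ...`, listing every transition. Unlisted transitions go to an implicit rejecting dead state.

Handle the two conditions separately and then intersect. The first has 5 states tracking the count of `a`s, saturating at 4; the second has 4 states tracking how much of the suffix `aba` has currently been matched. A product state is a pair (one from each), accepting exactly when both do. Minimizing collapses redundant product states.
A 9-state machine:
        a   b   c  
>  q0   q1  q0  q0 
   q1   q2  q3  q4 
   q2   q5  q6  q5 
   q3   q7  q4  q4 
   q4   q2  q4  q4 
   q5   q5  q5  q5 
   q6   q8  q5  q5 
 * q7   q5  q6  q5 
 * q8   q5  q5  q5 
(> = start, * = accepting)

start=q0; accept=q7,q8; q0-a>q1; q0-b>q0; q0-c>q0; q1-a>q2; q1-b>q3; q1-c>q4; q2-a>q5; q2-b>q6; q2-c>q5; q3-a>q7; q3-b>q4; q3-c>q4; q4-a>q2; q4-b>q4; q4-c>q4; q5-a>q5; q5-b>q5; q5-c>q5; q6-a>q8; q6-b>q5; q6-c>q5; q7-a>q5; q7-b>q6; q7-c>q5; q8-a>q5; q8-b>q5; q8-c>q5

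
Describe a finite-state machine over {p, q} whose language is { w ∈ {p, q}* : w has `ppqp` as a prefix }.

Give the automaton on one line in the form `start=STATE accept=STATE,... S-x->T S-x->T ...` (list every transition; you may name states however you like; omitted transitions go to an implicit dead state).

Check the first 4 symbols one by one: A through D record how many have matched `ppqp` so far; any wrong symbol goes to the dead state F. After all 4 match we enter the accepting sink E.
A 6-state machine:
       p  q 
>  A   B  F 
   B   C  F 
   C   F  D 
   D   E  F 
 * E   E  E 
   F   F  F 
(> = start, * = accepting)

start=A accept=E A-p->B A-q->F B-p->C B-q->F C-p->F C-q->D D-p->E D-q->F E-p->E E-q->E F-p->F F-q->F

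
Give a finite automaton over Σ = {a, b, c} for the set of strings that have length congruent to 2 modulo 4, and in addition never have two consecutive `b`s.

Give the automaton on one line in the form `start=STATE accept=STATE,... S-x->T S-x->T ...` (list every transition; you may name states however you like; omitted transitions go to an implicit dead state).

Build one automaton per condition and run them in lockstep. The first has 4 states tracking the input length modulo 4; the second has 3 states tracking partial matches of the forbidden pattern `bb`. A product state is a pair (one from each), accepting exactly when both do. Minimizing collapses redundant product states.
With 9 states:
        a   b   c  
>  q0   q1  q2  q1 
   q1   q3  q4  q3 
   q2   q3  q5  q3 
 * q3   q6  q7  q6 
 * q4   q6  q5  q6 
   q5   q5  q5  q5 
   q6   q0  q8  q0 
   q7   q0  q5  q0 
   q8   q1  q5  q1 
(> = start, * = accepting)

start=q0 accept=q3,q4 q0-a->q1 q0-b->q2 q0-c->q1 q1-a->q3 q1-b->q4 q1-c->q3 q2-a->q3 q2-b->q5 q2-c->q3 q3-a->q6 q3-b->q7 q3-c->q6 q4-a->q6 q4-b->q5 q4-c->q6 q5-a->q5 q5-b->q5 q5-c->q5 q6-a->q0 q6-b->q8 q6-c->q0 q7-a->q0 q7-b->q5 q7-c->q0 q8-a->q1 q8-b->q5 q8-c->q1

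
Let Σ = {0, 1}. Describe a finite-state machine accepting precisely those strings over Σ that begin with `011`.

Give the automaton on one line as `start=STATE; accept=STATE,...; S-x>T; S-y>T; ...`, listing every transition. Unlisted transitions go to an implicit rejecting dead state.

Check the first 3 symbols one by one: S0 through S2 record how many have matched `011` so far; any wrong symbol goes to the dead state S4. After all 3 match we enter the accepting sink S3.
5 states suffice.
        0   1  
>  S0   S1  S4 
   S1   S4  S2 
   S2   S4  S3 
 * S3   S3  S3 
   S4   S4  S4 
(> = start, * = accepting)

start=S0; accept=S3; S0-0>S1; S0-1>S4; S1-0>S4; S1-1>S2; S2-0>S4; S2-1>S3; S3-0>S3; S3-1>S3; S4-0>S4; S4-1>S4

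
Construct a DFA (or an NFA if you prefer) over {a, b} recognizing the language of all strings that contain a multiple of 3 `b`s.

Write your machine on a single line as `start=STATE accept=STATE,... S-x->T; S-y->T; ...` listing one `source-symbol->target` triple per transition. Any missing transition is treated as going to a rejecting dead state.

start=q0; accept=q0; q0-a->q0; q0-b->q1; q1-a->q1; q1-b->q2; q2-a->q2; q2-b->q0

The only thing that matters is how many `b`s have appeared, reduced mod 3. Use one state per residue: q0 for 0, …, q2 for 2. Reading `b` moves to the next residue; anything else stays put. q0 is accepting.
        a   b  
>* q0   q0  q1 
   q1   q1  q2 
   q2   q2  q0 
(> = start, * = accepting)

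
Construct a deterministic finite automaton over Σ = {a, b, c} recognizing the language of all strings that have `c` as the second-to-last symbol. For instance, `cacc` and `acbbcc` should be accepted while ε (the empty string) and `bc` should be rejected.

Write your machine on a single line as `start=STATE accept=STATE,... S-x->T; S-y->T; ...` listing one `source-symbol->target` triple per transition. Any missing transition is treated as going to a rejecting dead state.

A DFA must remember the last 2 symbols (since which symbol is second-to-last isn't known until the input ends). Use one state per possible window of the last ≤2 symbols; accept from those whose window starts with `c`.
With 13 states:
          a    b    c  
>  q0     q1   q2   q3 
   q1     q4   q5   q6 
   q2     q7   q8   q9 
   q3    q10  q11  q12 
   q4     q4   q5   q6 
   q5     q7   q8   q9 
   q6    q10  q11  q12 
   q7     q4   q5   q6 
   q8     q7   q8   q9 
   q9    q10  q11  q12 
 * q10    q4   q5   q6 
 * q11    q7   q8   q9 
 * q12   q10  q11  q12 
(> = start, * = accepting)

start=q0; accept=q10,q11,q12; q0-a->q1; q0-b->q2; q0-c->q3; q1-a->q4; q1-b->q5; q1-c->q6; q2-a->q7; q2-b->q8; q2-c->q9; q3-a->q10; q3-b->q11; q3-c->q12; q4-a->q4; q4-b->q5; q4-c->q6; q5-a->q7; q5-b->q8; q5-c->q9; q6-a->q10; q6-b->q11; q6-c->q12; q7-a->q4; q7-b->q5; q7-c->q6; q8-a->q7; q8-b->q8; q8-c->q9; q9-a->q10; q9-b->q11; q9-c->q12; q10-a->q4; q10-b->q5; q10-c->q6; q11-a->q7; q11-b->q8; q11-c->q9; q12-a->q10; q12-b->q11; q12-c->q12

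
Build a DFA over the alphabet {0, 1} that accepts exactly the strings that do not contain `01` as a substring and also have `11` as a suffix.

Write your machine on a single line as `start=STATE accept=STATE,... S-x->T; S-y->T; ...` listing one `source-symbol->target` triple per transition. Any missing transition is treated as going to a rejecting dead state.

Handle the two conditions separately and then intersect. The first has 3 states tracking partial matches of the forbidden pattern `01`; the second has 3 states tracking how much of the suffix `11` has currently been matched. A product state is a pair (one from each), accepting exactly when both do. Minimizing collapses redundant product states.
       0  1 
>  A   B  C 
   B   B  B 
   C   B  D 
 * D   B  D 
(> = start, * = accepting)

start=A; accept=D; A-0->B; A-1->C; B-0->B; B-1->B; C-0->B; C-1->D; D-0->B; D-1->D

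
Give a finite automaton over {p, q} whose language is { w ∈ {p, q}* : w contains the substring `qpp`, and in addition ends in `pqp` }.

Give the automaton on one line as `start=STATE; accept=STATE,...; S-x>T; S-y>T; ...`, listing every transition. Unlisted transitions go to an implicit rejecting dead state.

start=A; accept=F; A-p>A; A-q>B; B-p>C; B-q>B; C-p>D; C-q>B; D-p>D; D-q>E; E-p>F; E-q>G; F-p>D; F-q>E; G-p>D; G-q>G

Run two small machines in parallel and take their product. One (4 states) tracks whether and how much of `qpp` has been seen; the other (4 states) tracks how much of the suffix `pqp` has currently been matched. Each combined state is a pair, one component from each; accept when both components accept. Minimizing collapses redundant product states.
A 7-state machine:
       p  q 
>  A   A  B 
   B   C  B 
   C   D  B 
   D   D  E 
   E   F  G 
 * F   D  E 
   G   D  G 
(> = start, * = accepting)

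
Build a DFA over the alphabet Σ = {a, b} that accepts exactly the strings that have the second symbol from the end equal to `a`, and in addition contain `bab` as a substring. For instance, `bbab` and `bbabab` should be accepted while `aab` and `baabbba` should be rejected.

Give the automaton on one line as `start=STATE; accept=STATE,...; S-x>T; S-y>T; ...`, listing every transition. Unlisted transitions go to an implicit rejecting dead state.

start=q0; accept=q3,q6; q0-a>q0; q0-b>q1; q1-a>q2; q1-b>q1; q2-a>q0; q2-b>q3; q3-a>q4; q3-b>q5; q4-a>q6; q4-b>q3; q5-a>q4; q5-b>q5; q6-a>q6; q6-b>q3

Handle the two conditions separately and then intersect. One (7 states) tracks the last 2 symbols read; the other (4 states) tracks whether and how much of `bab` has been seen. Each combined state is a pair, one component from each; accept when both components accept. After merging equivalent states the machine shrinks.
        a   b  
>  q0   q0  q1 
   q1   q2  q1 
   q2   q0  q3 
 * q3   q4  q5 
   q4   q6  q3 
   q5   q4  q5 
 * q6   q6  q3 
(> = start, * = accepting)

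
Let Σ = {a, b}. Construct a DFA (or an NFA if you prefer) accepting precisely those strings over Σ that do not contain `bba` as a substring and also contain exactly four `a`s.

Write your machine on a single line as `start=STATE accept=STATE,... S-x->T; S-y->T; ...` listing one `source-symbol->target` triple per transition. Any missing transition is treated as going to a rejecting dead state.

Run two small machines in parallel and take their product. The first has 4 states tracking partial matches of the forbidden pattern `bba`; the second has 6 states tracking the count of `a`s, saturating at 5. A product state is a pair (one from each), accepting exactly when both do. Equivalent product states are then merged.
        a   b  
>  q0   q1  q2 
   q1   q3  q4 
   q2   q1  q5 
   q3   q6  q7 
   q4   q3  q5 
   q5   q5  q5 
   q6   q8  q9 
   q7   q6  q5 
 * q8   q5  q8 
   q9   q8  q5 
(> = start, * = accepting)

start=q0; accept=q8; q0-a->q1; q0-b->q2; q1-a->q3; q1-b->q4; q2-a->q1; q2-b->q5; q3-a->q6; q3-b->q7; q4-a->q3; q4-b->q5; q5-a->q5; q5-b->q5; q6-a->q8; q6-b->q9; q7-a->q6; q7-b->q5; q8-a->q5; q8-b->q8; q9-a->q8; q9-b->q5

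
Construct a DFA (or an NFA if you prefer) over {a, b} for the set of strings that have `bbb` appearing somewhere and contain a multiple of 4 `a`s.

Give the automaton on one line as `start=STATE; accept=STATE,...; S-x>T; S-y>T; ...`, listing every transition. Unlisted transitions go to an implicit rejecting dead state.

start=q0; accept=q9; q0-a>q1; q0-b>q2; q1-a>q3; q1-b>q4; q2-a>q1; q2-b>q5; q3-a>q6; q3-b>q7; q4-a>q3; q4-b>q8; q5-a>q1; q5-b>q9; q6-a>q0; q6-b>q10; q7-a>q6; q7-b>q11; q8-a>q3; q8-b>q12; q9-a>q12; q9-b>q9; q10-a>q0; q10-b>q13; q11-a>q6; q11-b>q14; q12-a>q14; q12-b>q12; q13-a>q0; q13-b>q15; q14-a>q15; q14-b>q14; q15-a>q9; q15-b>q15

Handle the two conditions separately and then intersect. The first has 4 states tracking whether and how much of `bbb` has been seen; the second has 4 states tracking the count of `a`s modulo 4. A product state is a pair (one from each), accepting exactly when both do.
16 states suffice.
          a    b  
>  q0     q1   q2 
   q1     q3   q4 
   q2     q1   q5 
   q3     q6   q7 
   q4     q3   q8 
   q5     q1   q9 
   q6     q0  q10 
   q7     q6  q11 
   q8     q3  q12 
 * q9    q12   q9 
   q10    q0  q13 
   q11    q6  q14 
   q12   q14  q12 
   q13    q0  q15 
   q14   q15  q14 
   q15    q9  q15 
(> = start, * = accepting)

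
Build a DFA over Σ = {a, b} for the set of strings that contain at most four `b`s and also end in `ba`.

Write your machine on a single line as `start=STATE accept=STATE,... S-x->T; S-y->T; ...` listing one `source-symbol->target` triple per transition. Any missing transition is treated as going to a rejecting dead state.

start=q0; accept=q2,q5,q8,q11; q0-a->q0; q0-b->q1; q1-a->q2; q1-b->q3; q2-a->q4; q2-b->q3; q3-a->q5; q3-b->q6; q4-a->q4; q4-b->q3; q5-a->q7; q5-b->q6; q6-a->q8; q6-b->q9; q7-a->q7; q7-b->q6; q8-a->q10; q8-b->q9; q9-a->q11; q9-b->q12; q10-a->q10; q10-b->q9; q11-a->q12; q11-b->q12; q12-a->q12; q12-b->q12

Build one automaton per condition and run them in lockstep. One (6 states) tracks the count of `b`s, saturating at 5; the other (3 states) tracks how much of the suffix `ba` has currently been matched. Each combined state is a pair, one component from each; accept when both components accept. Minimizing collapses redundant product states.
A 13-state machine:
          a    b  
>  q0     q0   q1 
   q1     q2   q3 
 * q2     q4   q3 
   q3     q5   q6 
   q4     q4   q3 
 * q5     q7   q6 
   q6     q8   q9 
   q7     q7   q6 
 * q8    q10   q9 
   q9    q11  q12 
   q10   q10   q9 
 * q11   q12  q12 
   q12   q12  q12 
(> = start, * = accepting)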